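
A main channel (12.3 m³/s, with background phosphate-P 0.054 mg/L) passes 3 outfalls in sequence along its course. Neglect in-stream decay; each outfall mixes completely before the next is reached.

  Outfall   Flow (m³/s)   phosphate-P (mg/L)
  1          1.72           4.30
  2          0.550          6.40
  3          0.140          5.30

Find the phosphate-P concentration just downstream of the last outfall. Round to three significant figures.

Below outfall 1: Q → 14.02 m³/s, C = (12.30·0.05400 + 1.720·4.300)/14.02 = 0.5749 mg/L.
Below outfall 2: Q → 14.57 m³/s, C = (14.02·0.5749 + 0.5500·6.400)/14.57 = 0.7948 mg/L.
Below outfall 3: Q → 14.71 m³/s, C = (14.57·0.7948 + 0.1400·5.300)/14.71 = 0.8377 mg/L.

0.838 mg/L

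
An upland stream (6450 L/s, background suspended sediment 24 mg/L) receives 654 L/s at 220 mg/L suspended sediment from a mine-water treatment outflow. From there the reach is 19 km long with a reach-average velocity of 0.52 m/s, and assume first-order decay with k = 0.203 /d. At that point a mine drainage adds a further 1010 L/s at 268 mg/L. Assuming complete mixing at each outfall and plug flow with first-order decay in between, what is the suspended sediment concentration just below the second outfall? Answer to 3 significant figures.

Mass balance: C = (6450·24.00 + 654.0·220.0) / 7104 = 298700/7104 = 42.04 mg/L; combined flow 7104 L/s.
Travel time t = 19·1000 / 0.52 = 36540 s = 10.15 h.
After decay, C = 42.04 × e^(−kt) = 42.04 × 0.9177 = 38.59 mg/L.
At the second outfall, C = (7104·38.59 + 1010·268.0) / (7104 + 1010) = 67.14 mg/L.

67.1 mg/L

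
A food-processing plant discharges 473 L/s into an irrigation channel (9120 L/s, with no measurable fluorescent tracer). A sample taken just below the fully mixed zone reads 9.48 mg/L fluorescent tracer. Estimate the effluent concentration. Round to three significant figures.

192 mg/L

Mass balance: 9120·0 + 473.0·Cₑ = 9593·9.480
→ Cₑ = (9593·9.480 − 9120·0) / 473.0 = 192.3 mg/L.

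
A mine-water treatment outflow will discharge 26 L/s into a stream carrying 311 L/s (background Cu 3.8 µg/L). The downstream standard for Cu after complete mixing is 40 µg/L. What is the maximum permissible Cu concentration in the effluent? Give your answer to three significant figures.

At the limit, (Qr·Cr + Qe·Cₑ)/(Qr + Qe) = 40:
Cₑ = (337.0·40 − 311.0·3.800) / 26.00 = 473.0 µg/L.

473 µg/L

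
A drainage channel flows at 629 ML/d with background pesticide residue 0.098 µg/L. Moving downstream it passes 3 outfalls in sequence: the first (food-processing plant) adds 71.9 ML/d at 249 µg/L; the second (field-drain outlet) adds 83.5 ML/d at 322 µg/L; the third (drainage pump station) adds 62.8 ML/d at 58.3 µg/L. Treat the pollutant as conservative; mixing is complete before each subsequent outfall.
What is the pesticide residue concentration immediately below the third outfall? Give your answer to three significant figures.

Outfall 1: combined Q = 700.9 ML/d; C = (629.0·0.09800 + 71.90·249.0)/700.9 = 25.63 µg/L.
Outfall 2: combined Q = 784.4 ML/d; C = (700.9·25.63 + 83.50·322.0)/784.4 = 57.18 µg/L.
Outfall 3: combined Q = 847.2 ML/d; C = (784.4·57.18 + 62.80·58.30)/847.2 = 57.26 µg/L.

57.3 µg/L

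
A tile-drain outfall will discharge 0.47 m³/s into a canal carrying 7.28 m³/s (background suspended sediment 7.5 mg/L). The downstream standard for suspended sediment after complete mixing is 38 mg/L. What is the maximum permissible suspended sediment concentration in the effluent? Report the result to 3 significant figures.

At the limit, (Qr·Cr + Qe·Cₑ)/(Qr + Qe) = 38:
Cₑ = (7.750·38 − 7.280·7.500) / 0.4700 = 510.4 mg/L.

510 mg/L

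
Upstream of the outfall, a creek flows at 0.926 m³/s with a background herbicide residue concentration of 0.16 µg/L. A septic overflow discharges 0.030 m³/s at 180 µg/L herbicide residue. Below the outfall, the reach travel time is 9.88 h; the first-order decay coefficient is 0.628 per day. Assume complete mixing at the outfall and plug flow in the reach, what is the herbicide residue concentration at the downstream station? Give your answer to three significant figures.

4.48 µg/L

Mixed concentration C = ΣQC/ΣQ = (0.9260·0.1600 + 0.03000·180.0) / 0.9560 = 5.548/0.9560 = 5.804 µg/L.
After decay, C = 5.804 × e^(−kt) = 5.804 × 0.7722 = 4.481 µg/L.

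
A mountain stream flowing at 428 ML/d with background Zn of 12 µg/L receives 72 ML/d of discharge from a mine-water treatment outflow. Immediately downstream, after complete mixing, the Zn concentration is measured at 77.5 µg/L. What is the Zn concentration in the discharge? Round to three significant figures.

467 µg/L

Mass balance: 428.0·12.00 + 72.00·Cₑ = 500.0·77.50
→ Cₑ = (500.0·77.50 − 428.0·12.00) / 72.00 = 466.9 µg/L.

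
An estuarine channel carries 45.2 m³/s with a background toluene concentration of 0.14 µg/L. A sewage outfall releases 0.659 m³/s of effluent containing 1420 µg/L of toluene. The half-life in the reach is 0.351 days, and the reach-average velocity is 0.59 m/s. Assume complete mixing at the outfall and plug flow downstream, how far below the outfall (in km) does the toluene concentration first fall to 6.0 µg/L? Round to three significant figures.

Conservation of mass: C = (45.20·0.1400 + 0.6590·1420) / 45.86 = 942.1/45.86 = 20.54 µg/L.
Half-life 0.351 d → k = ln 2 / 0.351 = 1.975 d⁻¹.
Set 20.54·exp(−k·t) = 6.0 → t = ln(20.54/6.0)/k = 53850 s = 14.96 h.
Distance = v·t = 0.59·53850 = 31770 m = 31.77 km.

31.8 km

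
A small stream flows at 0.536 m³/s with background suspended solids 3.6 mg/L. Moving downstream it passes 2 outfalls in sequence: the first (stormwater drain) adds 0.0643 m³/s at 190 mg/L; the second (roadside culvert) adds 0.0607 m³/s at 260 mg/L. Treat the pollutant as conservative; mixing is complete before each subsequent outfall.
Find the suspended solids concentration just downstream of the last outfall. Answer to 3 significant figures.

45.3 mg/L

After outfall 1: Q = 0.5360 + 0.06430 = 0.6003 m³/s; C = (0.5360·3.600 + 0.06430·190.0)/0.6003 = 23.57 mg/L.
After outfall 2: Q = 0.6003 + 0.06070 = 0.6610 m³/s; C = (0.6003·23.57 + 0.06070·260.0)/0.6610 = 45.28 mg/L.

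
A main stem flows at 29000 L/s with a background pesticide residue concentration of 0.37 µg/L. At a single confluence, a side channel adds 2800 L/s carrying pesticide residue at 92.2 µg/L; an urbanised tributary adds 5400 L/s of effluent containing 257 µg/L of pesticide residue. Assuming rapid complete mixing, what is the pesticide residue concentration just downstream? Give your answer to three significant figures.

44.5 µg/L

Flow-weighted average: C = (29000·0.3700 + 2800·92.20 + 5400·257.0) / 37200 = 1657000/37200 = 44.53 µg/L.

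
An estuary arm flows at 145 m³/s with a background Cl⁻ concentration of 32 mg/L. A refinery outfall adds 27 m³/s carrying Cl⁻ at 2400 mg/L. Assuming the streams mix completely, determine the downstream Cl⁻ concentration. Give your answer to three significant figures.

404 mg/L

Conservation of mass: C = (145.0·32.00 + 27.00·2400) / 172.0 = 69440/172.0 = 403.7 mg/L.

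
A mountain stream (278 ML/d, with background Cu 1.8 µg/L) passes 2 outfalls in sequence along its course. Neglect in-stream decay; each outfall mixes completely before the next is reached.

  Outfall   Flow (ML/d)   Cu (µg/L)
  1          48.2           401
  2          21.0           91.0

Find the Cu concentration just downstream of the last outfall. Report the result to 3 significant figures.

62.6 µg/L

Outfall 1: combined Q = 326.2 ML/d; C = (278.0·1.800 + 48.20·401.0)/326.2 = 60.79 µg/L.
Outfall 2: combined Q = 347.2 ML/d; C = (326.2·60.79 + 21.00·91.00)/347.2 = 62.61 µg/L.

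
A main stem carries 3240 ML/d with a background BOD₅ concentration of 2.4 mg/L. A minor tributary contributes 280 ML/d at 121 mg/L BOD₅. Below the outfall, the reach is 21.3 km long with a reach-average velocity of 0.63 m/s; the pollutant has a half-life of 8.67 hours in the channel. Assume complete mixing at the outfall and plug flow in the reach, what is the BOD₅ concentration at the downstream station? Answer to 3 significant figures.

After mixing, C = (3240·2.400 + 280.0·121.0) / 3520 = 41660/3520 = 11.83 mg/L.
Travel time t = 21.3·1000 / 0.63 = 33810 s = 9.392 h.
Half-life 8.67 h → k = ln 2 / 8.67 = 0.07995 h⁻¹ = 1.919 d⁻¹.
First-order decay: C = 11.83·exp(−k·t) = 11.83·0.4720 = 5.585 mg/L.

5.59 mg/L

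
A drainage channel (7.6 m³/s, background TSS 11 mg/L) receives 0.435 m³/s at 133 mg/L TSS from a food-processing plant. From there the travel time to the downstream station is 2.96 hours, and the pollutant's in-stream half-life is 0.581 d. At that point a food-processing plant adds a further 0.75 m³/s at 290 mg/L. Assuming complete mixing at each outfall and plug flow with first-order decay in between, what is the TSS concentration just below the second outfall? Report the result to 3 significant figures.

Mixed concentration C = ΣQC/ΣQ = (7.600·11.00 + 0.4350·133.0) / 8.035 = 141.5/8.035 = 17.60 mg/L; combined flow 8.035 m³/s.
Half-life 0.581 d → k = ln 2 / 0.581 = 1.193 d⁻¹.
Decay over the reach: 17.60·exp(−kt) = 17.60·0.8632 = 15.20 mg/L.
Second outfall: C = (8.035·15.20 + 0.7500·290.0)/8.785 = 38.66 mg/L.

38.7 mg/L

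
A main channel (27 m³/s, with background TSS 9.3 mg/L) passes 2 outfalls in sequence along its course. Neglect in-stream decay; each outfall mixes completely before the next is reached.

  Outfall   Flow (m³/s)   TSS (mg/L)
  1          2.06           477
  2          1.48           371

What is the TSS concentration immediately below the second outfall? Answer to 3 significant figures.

58.4 mg/L

After outfall 1: Q = 27.00 + 2.060 = 29.06 m³/s; C = (27.00·9.300 + 2.060·477.0)/29.06 = 42.45 mg/L.
After outfall 2: Q = 29.06 + 1.480 = 30.54 m³/s; C = (29.06·42.45 + 1.480·371.0)/30.54 = 58.38 mg/L.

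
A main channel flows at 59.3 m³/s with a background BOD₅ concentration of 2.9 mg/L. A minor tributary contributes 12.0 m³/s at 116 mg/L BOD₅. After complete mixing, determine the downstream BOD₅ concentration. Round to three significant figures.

21.9 mg/L

After mixing, C = (59.30·2.900 + 12.00·116.0) / 71.30 = 1564/71.30 = 21.94 mg/L.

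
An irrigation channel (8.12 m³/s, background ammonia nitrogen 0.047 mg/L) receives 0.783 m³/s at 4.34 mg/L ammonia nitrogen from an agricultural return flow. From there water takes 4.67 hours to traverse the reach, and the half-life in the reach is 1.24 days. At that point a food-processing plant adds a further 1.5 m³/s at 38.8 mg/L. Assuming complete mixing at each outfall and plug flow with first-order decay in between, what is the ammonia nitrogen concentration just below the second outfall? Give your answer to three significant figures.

Mixed concentration C = ΣQC/ΣQ = (8.120·0.04700 + 0.7830·4.340) / 8.903 = 3.780/8.903 = 0.4246 mg/L; combined flow 8.903 m³/s.
Half-life 1.24 d → k = ln 2 / 1.24 = 0.5590 d⁻¹.
After decay, C = 0.4246 × e^(−kt) = 0.4246 × 0.8969 = 0.3808 mg/L.
Second outfall: C = (8.903·0.3808 + 1.500·38.80)/10.40 = 5.920 mg/L.

5.92 mg/L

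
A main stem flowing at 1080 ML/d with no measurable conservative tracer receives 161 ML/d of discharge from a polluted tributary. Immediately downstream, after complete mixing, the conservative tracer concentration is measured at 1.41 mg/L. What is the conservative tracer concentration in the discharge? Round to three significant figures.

Mass balance: 1080·0 + 161.0·Cₑ = 1241·1.410
→ Cₑ = (1241·1.410 − 1080·0) / 161.0 = 10.87 mg/L.

10.9 mg/L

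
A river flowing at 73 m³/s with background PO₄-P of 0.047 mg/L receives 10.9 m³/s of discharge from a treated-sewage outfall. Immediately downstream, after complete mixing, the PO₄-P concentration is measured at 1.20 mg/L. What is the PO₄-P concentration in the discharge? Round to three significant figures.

Mass balance: 73.00·0.04700 + 10.90·Cₑ = 83.90·1.200
→ Cₑ = (83.90·1.200 − 73.00·0.04700) / 10.90 = 8.922 mg/L.

8.92 mg/L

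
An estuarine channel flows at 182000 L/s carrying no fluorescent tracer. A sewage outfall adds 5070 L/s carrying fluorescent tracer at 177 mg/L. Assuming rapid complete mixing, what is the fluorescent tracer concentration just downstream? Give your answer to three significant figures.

After mixing, C = (182000·0 + 5070·177.0) / 187100 = 897400/187100 = 4.797 mg/L.

4.80 mg/L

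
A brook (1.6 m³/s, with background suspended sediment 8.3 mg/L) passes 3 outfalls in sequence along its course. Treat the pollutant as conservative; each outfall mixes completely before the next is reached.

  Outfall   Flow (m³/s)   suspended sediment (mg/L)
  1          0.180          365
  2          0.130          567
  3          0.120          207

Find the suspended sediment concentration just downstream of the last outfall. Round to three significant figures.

87.5 mg/L

Outfall 1: combined Q = 1.780 m³/s; C = (1.600·8.300 + 0.1800·365.0)/1.780 = 44.37 mg/L.
Outfall 2: combined Q = 1.910 m³/s; C = (1.780·44.37 + 0.1300·567.0)/1.910 = 79.94 mg/L.
Outfall 3: combined Q = 2.030 m³/s; C = (1.910·79.94 + 0.1200·207.0)/2.030 = 87.45 mg/L.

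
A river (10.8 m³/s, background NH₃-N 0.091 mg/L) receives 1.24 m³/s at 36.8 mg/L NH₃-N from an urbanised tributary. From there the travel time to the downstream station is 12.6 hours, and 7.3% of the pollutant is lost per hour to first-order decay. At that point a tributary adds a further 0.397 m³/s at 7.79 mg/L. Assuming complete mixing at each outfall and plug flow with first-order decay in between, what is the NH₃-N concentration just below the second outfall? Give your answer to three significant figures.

1.69 mg/L

After mixing, C = (10.80·0.09100 + 1.240·36.80) / 12.04 = 46.61/12.04 = 3.872 mg/L; combined flow 12.04 m³/s.
7.3%/h lost → k = −ln(1 − 0.073) = 0.07580 h⁻¹.
Applying C = C₀e^(−kt): 3.872 × 0.3848 = 1.490 mg/L.
At the second outfall, C = (12.04·1.490 + 0.3970·7.790) / (12.04 + 0.3970) = 1.691 mg/L.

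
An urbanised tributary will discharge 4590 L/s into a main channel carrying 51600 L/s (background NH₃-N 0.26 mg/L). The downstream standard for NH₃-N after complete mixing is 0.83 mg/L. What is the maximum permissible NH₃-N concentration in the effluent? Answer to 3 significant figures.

7.24 mg/L

At the limit, (Qr·Cr + Qe·Cₑ)/(Qr + Qe) = 0.83:
Cₑ = (56190·0.83 − 51600·0.2600) / 4590 = 7.238 mg/L.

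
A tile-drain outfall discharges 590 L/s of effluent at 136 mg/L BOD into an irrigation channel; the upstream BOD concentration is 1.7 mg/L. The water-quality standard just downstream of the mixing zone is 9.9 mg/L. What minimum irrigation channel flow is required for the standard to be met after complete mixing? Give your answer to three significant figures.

9070 L/s

Set C_mix = 9.9: (Q·1.700 + 590.0·136.0) / (Q + 590.0) = 9.9
→ Q = 590.0·(136.0 − 9.9)/(9.9 − 1.700) = 9073 L/s.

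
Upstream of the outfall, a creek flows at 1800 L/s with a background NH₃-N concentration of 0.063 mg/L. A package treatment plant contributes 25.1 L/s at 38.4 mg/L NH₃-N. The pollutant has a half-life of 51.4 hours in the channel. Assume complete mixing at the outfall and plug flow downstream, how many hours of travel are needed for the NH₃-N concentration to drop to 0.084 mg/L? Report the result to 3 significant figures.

Conservation of mass: C = (1800·0.06300 + 25.10·38.40) / 1825 = 1077/1825 = 0.5902 mg/L.
Half-life 51.4 h → k = ln 2 / 51.4 = 0.01349 h⁻¹ = 0.3236 d⁻¹.
0.5902·exp(−k·t) = 0.084 → t = ln(0.5902/0.084)/k = 520500 s = 144.6 h.

145 h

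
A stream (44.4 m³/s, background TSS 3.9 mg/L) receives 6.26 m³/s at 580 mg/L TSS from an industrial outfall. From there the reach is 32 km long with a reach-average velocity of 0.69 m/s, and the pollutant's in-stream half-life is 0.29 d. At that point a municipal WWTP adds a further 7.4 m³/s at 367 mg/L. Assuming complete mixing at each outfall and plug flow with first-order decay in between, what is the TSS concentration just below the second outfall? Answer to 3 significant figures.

Flow-weighted average: C = (44.40·3.900 + 6.260·580.0) / 50.66 = 3804/50.66 = 75.09 mg/L; combined flow 50.66 m³/s.
Travel time t = 32·1000 / 0.69 = 46380 s = 12.88 h.
Half-life 0.29 d → k = ln 2 / 0.29 = 2.390 d⁻¹.
First-order decay: C = 75.09·exp(−k·t) = 75.09·0.2772 = 20.82 mg/L.
Second outfall: C = (50.66·20.82 + 7.400·367.0)/58.06 = 64.94 mg/L.

64.9 mg/L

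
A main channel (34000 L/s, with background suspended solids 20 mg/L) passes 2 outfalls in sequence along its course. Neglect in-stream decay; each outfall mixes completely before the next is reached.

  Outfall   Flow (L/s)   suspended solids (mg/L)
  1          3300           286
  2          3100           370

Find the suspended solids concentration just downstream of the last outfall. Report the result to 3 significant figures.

68.6 mg/L

Outfall 1: combined Q = 37300 L/s; C = (34000·20.00 + 3300·286.0)/37300 = 43.53 mg/L.
Outfall 2: combined Q = 40400 L/s; C = (37300·43.53 + 3100·370.0)/40400 = 68.58 mg/L.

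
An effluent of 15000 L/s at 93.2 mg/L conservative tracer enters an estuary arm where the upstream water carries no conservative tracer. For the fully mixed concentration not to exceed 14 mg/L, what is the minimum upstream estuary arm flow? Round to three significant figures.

Set C_mix = 14: (Q·0 + 15000·93.20) / (Q + 15000) = 14
→ Q = 15000·(93.20 − 14)/(14 − 0) = 84860 L/s.

84900 L/s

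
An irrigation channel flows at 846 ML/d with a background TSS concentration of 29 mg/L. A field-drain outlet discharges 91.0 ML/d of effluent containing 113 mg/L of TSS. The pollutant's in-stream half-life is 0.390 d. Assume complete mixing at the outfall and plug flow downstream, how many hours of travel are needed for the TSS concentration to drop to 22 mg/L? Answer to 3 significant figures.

7.08 h

Flow-weighted average: C = (846.0·29.00 + 91.00·113.0) / 937.0 = 34820/937.0 = 37.16 mg/L.
Half-life 0.390 d → k = ln 2 / 0.390 = 1.777 d⁻¹.
37.16·exp(−k·t) = 22 → t = ln(37.16/22)/k = 25480 s = 7.078 h.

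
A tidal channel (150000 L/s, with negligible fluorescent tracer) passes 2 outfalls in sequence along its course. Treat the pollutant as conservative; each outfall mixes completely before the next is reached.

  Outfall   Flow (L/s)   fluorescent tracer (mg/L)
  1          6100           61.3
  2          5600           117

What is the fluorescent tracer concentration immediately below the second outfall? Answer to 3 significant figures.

6.36 mg/L

After outfall 1: Q = 150000 + 6100 = 156100 L/s; C = (150000·0 + 6100·61.30)/156100 = 2.395 mg/L.
After outfall 2: Q = 156100 + 5600 = 161700 L/s; C = (156100·2.395 + 5600·117.0)/161700 = 6.364 mg/L.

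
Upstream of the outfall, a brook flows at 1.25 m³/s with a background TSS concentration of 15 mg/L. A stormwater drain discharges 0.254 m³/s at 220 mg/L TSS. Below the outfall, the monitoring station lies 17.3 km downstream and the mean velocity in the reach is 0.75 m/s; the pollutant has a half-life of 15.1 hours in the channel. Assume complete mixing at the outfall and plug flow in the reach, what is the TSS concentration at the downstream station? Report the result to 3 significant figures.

Flow-weighted average: C = (1.250·15.00 + 0.2540·220.0) / 1.504 = 74.63/1.504 = 49.62 mg/L.
Travel time t = 17.3·1000 / 0.75 = 23070 s = 6.407 h.
Half-life 15.1 h → k = ln 2 / 15.1 = 0.04590 h⁻¹ = 1.102 d⁻¹.
After decay, C = 49.62 × e^(−kt) = 49.62 × 0.7452 = 36.98 mg/L.

37.0 mg/L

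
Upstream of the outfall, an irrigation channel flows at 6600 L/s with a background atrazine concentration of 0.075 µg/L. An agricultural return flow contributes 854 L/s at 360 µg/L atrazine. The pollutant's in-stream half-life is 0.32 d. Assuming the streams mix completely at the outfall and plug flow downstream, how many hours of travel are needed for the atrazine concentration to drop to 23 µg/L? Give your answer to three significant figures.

Mixed concentration C = ΣQC/ΣQ = (6600·0.07500 + 854.0·360.0) / 7454 = 307900/7454 = 41.31 µg/L.
Half-life 0.32 d → k = ln 2 / 0.32 = 2.166 d⁻¹.
41.31·exp(−k·t) = 23 → t = ln(41.31/23)/k = 23360 s = 6.489 h.

6.49 h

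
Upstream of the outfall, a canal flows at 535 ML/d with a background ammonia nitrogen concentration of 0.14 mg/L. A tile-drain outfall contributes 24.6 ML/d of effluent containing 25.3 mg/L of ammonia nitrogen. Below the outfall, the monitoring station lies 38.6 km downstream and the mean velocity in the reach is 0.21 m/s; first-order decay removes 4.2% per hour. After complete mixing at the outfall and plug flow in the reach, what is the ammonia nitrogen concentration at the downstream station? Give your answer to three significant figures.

0.139 mg/L

Mass balance: C = (535.0·0.1400 + 24.60·25.30) / 559.6 = 697.3/559.6 = 1.246 mg/L.
Travel time t = 38.6·1000 / 0.21 = 183800 s = 51.06 h.
4.2%/h lost → k = −ln(1 − 0.042) = 0.04291 h⁻¹.
Decay over the reach: 1.246·exp(−kt) = 1.246·0.1118 = 0.1393 mg/L.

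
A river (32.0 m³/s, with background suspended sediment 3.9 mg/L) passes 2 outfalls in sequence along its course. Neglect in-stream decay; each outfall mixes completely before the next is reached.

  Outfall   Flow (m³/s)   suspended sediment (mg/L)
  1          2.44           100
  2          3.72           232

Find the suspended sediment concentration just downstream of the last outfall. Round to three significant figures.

After outfall 1: Q = 32.00 + 2.440 = 34.44 m³/s; C = (32.00·3.900 + 2.440·100.0)/34.44 = 10.71 mg/L.
After outfall 2: Q = 34.44 + 3.720 = 38.16 m³/s; C = (34.44·10.71 + 3.720·232.0)/38.16 = 32.28 mg/L.

32.3 mg/L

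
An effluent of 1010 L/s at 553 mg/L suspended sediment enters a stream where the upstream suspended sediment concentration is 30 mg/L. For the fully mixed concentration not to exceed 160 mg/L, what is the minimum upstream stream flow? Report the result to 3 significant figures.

Set C_mix = 160: (Q·30.00 + 1010·553.0) / (Q + 1010) = 160
→ Q = 1010·(553.0 − 160)/(160 − 30.00) = 3053 L/s.

3050 L/s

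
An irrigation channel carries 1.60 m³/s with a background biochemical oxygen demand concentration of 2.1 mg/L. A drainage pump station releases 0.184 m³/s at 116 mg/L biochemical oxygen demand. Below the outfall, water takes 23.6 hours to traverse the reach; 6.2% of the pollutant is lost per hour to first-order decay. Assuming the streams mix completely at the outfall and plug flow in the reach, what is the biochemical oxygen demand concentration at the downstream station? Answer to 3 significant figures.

Mass balance: C = (1.600·2.100 + 0.1840·116.0) / 1.784 = 24.70/1.784 = 13.85 mg/L.
6.2%/h lost → k = −ln(1 − 0.062) = 0.06401 h⁻¹.
After decay, C = 13.85 × e^(−kt) = 13.85 × 0.2208 = 3.057 mg/L.

3.06 mg/L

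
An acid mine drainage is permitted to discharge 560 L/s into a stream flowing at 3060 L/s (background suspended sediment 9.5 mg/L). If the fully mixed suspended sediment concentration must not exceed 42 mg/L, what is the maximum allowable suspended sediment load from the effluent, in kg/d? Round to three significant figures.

10600 kg/d

Mass balance at the limit: 3060·9.500 + 560.0·Cₑ = 3620·42 → Cₑ = 219.6 mg/L.
560.0 L/s = 0.5600 m³/s. Load = 0.5600 m³/s × 219.6 g/m³ × 86 400 s/d = 10620 kg/d.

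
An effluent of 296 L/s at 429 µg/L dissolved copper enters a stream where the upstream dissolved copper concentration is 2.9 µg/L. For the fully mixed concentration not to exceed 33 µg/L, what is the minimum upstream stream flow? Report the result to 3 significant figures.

3890 L/s

Set C_mix = 33: (Q·2.900 + 296.0·429.0) / (Q + 296.0) = 33
→ Q = 296.0·(429.0 − 33)/(33 − 2.900) = 3894 L/s.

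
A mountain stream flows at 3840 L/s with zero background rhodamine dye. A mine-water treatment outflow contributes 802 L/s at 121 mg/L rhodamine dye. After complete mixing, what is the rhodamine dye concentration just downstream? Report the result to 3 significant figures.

Flow-weighted average: C = (3840·0 + 802.0·121.0) / 4642 = 97040/4642 = 20.91 mg/L.

20.9 mg/L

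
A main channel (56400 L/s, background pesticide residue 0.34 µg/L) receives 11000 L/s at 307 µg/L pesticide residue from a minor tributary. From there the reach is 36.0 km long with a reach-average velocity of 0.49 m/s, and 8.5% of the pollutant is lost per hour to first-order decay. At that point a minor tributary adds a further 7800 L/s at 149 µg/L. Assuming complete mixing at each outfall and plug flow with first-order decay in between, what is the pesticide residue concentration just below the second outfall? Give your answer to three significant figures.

22.8 µg/L

Mass balance: C = (56400·0.3400 + 11000·307.0) / 67400 = 3396000/67400 = 50.39 µg/L; combined flow 67400 L/s.
Travel time t = 36.0·1000 / 0.49 = 73470 s = 20.41 h.
8.5%/h lost → k = −ln(1 − 0.085) = 0.08883 h⁻¹.
Decay over the reach: 50.39·exp(−kt) = 50.39·0.1632 = 8.223 µg/L.
Second outfall: C = (67400·8.223 + 7800·149.0)/75200 = 22.82 µg/L.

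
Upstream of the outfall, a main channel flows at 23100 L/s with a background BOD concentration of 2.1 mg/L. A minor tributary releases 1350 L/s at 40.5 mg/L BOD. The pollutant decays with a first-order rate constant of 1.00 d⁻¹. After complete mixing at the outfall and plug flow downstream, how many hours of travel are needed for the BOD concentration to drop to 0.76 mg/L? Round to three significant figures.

41.1 h

Conservation of mass: C = (23100·2.100 + 1350·40.50) / 24450 = 103200/24450 = 4.220 mg/L.
4.220·exp(−k·t) = 0.76 → t = ln(4.220/0.76)/k = 148100 s = 41.14 h.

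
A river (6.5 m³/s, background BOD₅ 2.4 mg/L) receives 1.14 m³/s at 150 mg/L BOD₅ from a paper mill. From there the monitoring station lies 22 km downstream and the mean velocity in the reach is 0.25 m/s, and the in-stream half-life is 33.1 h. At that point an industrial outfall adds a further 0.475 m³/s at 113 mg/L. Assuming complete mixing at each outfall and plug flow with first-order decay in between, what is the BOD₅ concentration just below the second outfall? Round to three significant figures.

Mixed concentration C = ΣQC/ΣQ = (6.500·2.400 + 1.140·150.0) / 7.640 = 186.6/7.640 = 24.42 mg/L; combined flow 7.640 m³/s.
Travel time t = 22·1000 / 0.25 = 88000 s = 24.44 h.
Half-life 33.1 h → k = ln 2 / 33.1 = 0.02094 h⁻¹ = 0.5026 d⁻¹.
After decay, C = 24.42 × e^(−kt) = 24.42 × 0.5994 = 14.64 mg/L.
At the second outfall, C = (7.640·14.64 + 0.4750·113.0) / (7.640 + 0.4750) = 20.40 mg/L.

20.4 mg/L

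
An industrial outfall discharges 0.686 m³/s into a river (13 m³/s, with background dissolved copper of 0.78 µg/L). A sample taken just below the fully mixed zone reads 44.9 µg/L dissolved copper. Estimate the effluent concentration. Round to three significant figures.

881 µg/L

Mass balance: 13.00·0.7800 + 0.6860·Cₑ = 13.69·44.90
→ Cₑ = (13.69·44.90 − 13.00·0.7800) / 0.6860 = 881.0 µg/L.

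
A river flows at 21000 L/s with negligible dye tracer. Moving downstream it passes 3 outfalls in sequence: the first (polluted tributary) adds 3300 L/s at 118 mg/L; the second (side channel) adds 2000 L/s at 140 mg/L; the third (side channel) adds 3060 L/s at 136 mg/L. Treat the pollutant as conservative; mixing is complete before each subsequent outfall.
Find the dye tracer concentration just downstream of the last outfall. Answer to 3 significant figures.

Below outfall 1: Q → 24300 L/s, C = (21000·0 + 3300·118.0)/24300 = 16.02 mg/L.
Below outfall 2: Q → 26300 L/s, C = (24300·16.02 + 2000·140.0)/26300 = 25.45 mg/L.
Below outfall 3: Q → 29360 L/s, C = (26300·25.45 + 3060·136.0)/29360 = 36.97 mg/L.

37.0 mg/L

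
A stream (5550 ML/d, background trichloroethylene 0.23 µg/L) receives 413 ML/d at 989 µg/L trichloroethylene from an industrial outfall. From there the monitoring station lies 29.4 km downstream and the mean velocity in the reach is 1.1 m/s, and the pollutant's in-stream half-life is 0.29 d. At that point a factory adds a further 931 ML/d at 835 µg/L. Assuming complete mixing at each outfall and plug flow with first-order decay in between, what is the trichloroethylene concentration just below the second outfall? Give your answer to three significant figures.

141 µg/L

After mixing, C = (5550·0.2300 + 413.0·989.0) / 5963 = 409700/5963 = 68.71 µg/L; combined flow 5963 ML/d.
Travel time t = 29.4·1000 / 1.1 = 26730 s = 7.424 h.
Half-life 0.29 d → k = ln 2 / 0.29 = 2.390 d⁻¹.
First-order decay: C = 68.71·exp(−k·t) = 68.71·0.4774 = 32.80 µg/L.
Second outfall: C = (5963·32.80 + 931.0·835.0)/6894 = 141.1 µg/L.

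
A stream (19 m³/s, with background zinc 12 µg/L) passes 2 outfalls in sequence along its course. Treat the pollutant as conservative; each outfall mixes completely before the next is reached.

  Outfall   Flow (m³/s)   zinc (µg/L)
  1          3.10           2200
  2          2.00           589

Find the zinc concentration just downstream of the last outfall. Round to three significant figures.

After outfall 1: Q = 19.00 + 3.100 = 22.10 m³/s; C = (19.00·12.00 + 3.100·2200)/22.10 = 318.9 µg/L.
After outfall 2: Q = 22.10 + 2.000 = 24.10 m³/s; C = (22.10·318.9 + 2.000·589.0)/24.10 = 341.3 µg/L.

341 µg/L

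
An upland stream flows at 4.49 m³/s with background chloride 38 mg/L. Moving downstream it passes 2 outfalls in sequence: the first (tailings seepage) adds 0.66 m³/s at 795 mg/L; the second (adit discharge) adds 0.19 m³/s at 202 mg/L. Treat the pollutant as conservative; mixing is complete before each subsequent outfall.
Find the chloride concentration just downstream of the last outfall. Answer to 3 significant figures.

Below outfall 1: Q → 5.150 m³/s, C = (4.490·38.00 + 0.6600·795.0)/5.150 = 135.0 mg/L.
Below outfall 2: Q → 5.340 m³/s, C = (5.150·135.0 + 0.1900·202.0)/5.340 = 137.4 mg/L.

137 mg/L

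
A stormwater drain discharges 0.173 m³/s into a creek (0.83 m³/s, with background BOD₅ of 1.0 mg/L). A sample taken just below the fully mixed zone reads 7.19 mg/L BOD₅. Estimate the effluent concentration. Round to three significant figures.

36.9 mg/L

Mass balance: 0.8300·1.000 + 0.1730·Cₑ = 1.003·7.190
→ Cₑ = (1.003·7.190 − 0.8300·1.000) / 0.1730 = 36.89 mg/L.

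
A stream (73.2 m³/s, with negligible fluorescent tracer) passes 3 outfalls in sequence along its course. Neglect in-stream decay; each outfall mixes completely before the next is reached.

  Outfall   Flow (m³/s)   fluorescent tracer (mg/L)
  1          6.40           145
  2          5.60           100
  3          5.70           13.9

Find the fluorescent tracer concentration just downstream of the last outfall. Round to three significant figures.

17.2 mg/L

Outfall 1: combined Q = 79.60 m³/s; C = (73.20·0 + 6.400·145.0)/79.60 = 11.66 mg/L.
Outfall 2: combined Q = 85.20 m³/s; C = (79.60·11.66 + 5.600·100.0)/85.20 = 17.46 mg/L.
Outfall 3: combined Q = 90.90 m³/s; C = (85.20·17.46 + 5.700·13.90)/90.90 = 17.24 mg/L.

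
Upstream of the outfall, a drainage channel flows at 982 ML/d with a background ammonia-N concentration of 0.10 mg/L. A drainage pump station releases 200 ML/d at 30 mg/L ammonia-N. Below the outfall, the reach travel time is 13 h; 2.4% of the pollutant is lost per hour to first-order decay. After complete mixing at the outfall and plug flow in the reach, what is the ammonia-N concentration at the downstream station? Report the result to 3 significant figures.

Mixed concentration C = ΣQC/ΣQ = (982.0·0.1000 + 200.0·30.00) / 1182 = 6098/1182 = 5.159 mg/L.
2.4%/h lost → k = −ln(1 − 0.024) = 0.02429 h⁻¹.
Decay over the reach: 5.159·exp(−kt) = 5.159·0.7292 = 3.762 mg/L.

3.76 mg/L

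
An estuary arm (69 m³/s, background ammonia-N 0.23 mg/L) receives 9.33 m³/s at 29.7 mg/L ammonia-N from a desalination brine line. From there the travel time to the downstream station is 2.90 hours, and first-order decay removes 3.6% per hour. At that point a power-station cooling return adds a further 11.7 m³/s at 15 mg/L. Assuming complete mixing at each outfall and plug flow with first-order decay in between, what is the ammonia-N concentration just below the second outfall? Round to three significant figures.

4.88 mg/L

Mixed concentration C = ΣQC/ΣQ = (69.00·0.2300 + 9.330·29.70) / 78.33 = 293.0/78.33 = 3.740 mg/L; combined flow 78.33 m³/s.
3.6%/h lost → k = −ln(1 − 0.036) = 0.03666 h⁻¹.
After decay, C = 3.740 × e^(−kt) = 3.740 × 0.8991 = 3.363 mg/L.
Second outfall: C = (78.33·3.363 + 11.70·15.00)/90.03 = 4.875 mg/L.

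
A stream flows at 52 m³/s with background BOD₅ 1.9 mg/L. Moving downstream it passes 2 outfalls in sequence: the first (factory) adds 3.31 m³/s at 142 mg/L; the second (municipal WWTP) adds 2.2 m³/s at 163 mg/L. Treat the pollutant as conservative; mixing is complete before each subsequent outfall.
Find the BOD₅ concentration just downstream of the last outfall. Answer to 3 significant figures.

After outfall 1: Q = 52.00 + 3.310 = 55.31 m³/s; C = (52.00·1.900 + 3.310·142.0)/55.31 = 10.28 mg/L.
After outfall 2: Q = 55.31 + 2.200 = 57.51 m³/s; C = (55.31·10.28 + 2.200·163.0)/57.51 = 16.13 mg/L.

16.1 mg/L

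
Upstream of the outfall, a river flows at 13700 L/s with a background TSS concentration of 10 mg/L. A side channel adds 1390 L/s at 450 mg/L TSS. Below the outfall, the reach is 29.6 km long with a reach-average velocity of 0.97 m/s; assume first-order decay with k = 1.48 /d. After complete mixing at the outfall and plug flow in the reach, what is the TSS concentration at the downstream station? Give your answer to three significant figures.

After mixing, C = (13700·10.00 + 1390·450.0) / 15090 = 762500/15090 = 50.53 mg/L.
Travel time t = 29.6·1000 / 0.97 = 30520 s = 8.477 h.
After decay, C = 50.53 × e^(−kt) = 50.53 × 0.5929 = 29.96 mg/L.

30.0 mg/L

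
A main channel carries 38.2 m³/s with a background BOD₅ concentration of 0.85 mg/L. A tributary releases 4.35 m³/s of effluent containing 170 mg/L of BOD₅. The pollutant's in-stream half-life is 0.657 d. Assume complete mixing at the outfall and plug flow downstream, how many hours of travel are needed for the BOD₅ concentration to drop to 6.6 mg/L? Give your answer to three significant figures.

Mixed concentration C = ΣQC/ΣQ = (38.20·0.8500 + 4.350·170.0) / 42.55 = 772.0/42.55 = 18.14 mg/L.
Half-life 0.657 d → k = ln 2 / 0.657 = 1.055 d⁻¹.
18.14·exp(−k·t) = 6.6 → t = ln(18.14/6.6)/k = 82810 s = 23.00 h.

23.0 h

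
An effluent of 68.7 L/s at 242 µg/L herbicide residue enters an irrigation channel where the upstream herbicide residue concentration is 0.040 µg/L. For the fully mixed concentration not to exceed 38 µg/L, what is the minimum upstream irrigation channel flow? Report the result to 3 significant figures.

369 L/s

Set C_mix = 38: (Q·0.04000 + 68.70·242.0) / (Q + 68.70) = 38
→ Q = 68.70·(242.0 − 38)/(38 − 0.04000) = 369.2 L/s.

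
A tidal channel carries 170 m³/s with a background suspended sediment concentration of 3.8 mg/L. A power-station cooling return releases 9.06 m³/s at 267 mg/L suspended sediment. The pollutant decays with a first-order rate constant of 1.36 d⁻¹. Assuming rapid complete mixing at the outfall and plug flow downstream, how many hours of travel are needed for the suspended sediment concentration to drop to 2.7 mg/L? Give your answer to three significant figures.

Conservation of mass: C = (170.0·3.800 + 9.060·267.0) / 179.1 = 3065/179.1 = 17.12 mg/L.
17.12·exp(−k·t) = 2.7 → t = ln(17.12/2.7)/k = 117300 s = 32.59 h.

32.6 h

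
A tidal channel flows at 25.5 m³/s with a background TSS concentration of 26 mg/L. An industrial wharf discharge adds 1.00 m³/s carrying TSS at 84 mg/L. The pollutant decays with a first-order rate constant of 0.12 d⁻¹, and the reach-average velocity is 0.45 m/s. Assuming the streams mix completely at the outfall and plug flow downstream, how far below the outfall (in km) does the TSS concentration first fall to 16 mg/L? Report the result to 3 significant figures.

183 km

Flow-weighted average: C = (25.50·26.00 + 1.000·84.00) / 26.50 = 747.0/26.50 = 28.19 mg/L.
Set 28.19·exp(−k·t) = 16 → t = ln(28.19/16)/k = 407800 s = 113.3 h.
Distance = v·t = 0.45·407800 = 183500 m = 183.5 km.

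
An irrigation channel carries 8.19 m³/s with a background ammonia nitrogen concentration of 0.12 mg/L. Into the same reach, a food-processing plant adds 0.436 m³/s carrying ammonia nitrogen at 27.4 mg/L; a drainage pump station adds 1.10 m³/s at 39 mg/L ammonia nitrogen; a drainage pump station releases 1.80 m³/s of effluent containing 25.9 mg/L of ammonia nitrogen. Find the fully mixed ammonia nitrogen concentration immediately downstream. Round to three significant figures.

After mixing, C = (8.190·0.1200 + 0.4360·27.40 + 1.100·39.00 + 1.800·25.90) / 11.53 = 102.4/11.53 = 8.889 mg/L.

8.89 mg/L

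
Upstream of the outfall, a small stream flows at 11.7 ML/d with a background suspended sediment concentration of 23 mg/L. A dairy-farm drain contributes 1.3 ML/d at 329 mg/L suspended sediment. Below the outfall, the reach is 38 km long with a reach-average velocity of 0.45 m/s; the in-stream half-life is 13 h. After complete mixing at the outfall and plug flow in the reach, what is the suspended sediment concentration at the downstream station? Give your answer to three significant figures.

Conservation of mass: C = (11.70·23.00 + 1.300·329.0) / 13.00 = 696.8/13.00 = 53.60 mg/L.
Travel time t = 38·1000 / 0.45 = 84440 s = 23.46 h.
Half-life 13 h → k = ln 2 / 13 = 0.05332 h⁻¹ = 1.280 d⁻¹.
First-order decay: C = 53.60·exp(−k·t) = 53.60·0.2863 = 15.35 mg/L.

15.3 mg/L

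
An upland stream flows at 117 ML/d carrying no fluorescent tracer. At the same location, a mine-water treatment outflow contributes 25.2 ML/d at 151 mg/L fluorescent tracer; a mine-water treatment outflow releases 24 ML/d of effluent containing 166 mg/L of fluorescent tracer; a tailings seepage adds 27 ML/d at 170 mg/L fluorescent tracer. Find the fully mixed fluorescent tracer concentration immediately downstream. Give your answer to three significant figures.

Mass balance: C = (117.0·0 + 25.20·151.0 + 24.00·166.0 + 27.00·170.0) / 193.2 = 12380/193.2 = 64.07 mg/L.

64.1 mg/L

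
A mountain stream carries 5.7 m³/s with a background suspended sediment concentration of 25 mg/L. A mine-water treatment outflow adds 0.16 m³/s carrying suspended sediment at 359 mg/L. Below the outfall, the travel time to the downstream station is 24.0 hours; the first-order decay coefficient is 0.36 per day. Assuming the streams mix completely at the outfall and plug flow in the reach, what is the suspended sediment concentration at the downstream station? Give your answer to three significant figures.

Mixed concentration C = ΣQC/ΣQ = (5.700·25.00 + 0.1600·359.0) / 5.860 = 199.9/5.860 = 34.12 mg/L.
Applying C = C₀e^(−kt): 34.12 × 0.6977 = 23.80 mg/L.

23.8 mg/L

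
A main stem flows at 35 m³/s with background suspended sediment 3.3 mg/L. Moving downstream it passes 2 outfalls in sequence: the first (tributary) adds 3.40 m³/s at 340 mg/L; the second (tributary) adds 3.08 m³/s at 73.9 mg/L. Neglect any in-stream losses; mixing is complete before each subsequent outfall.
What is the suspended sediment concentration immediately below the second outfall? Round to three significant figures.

36.1 mg/L

Outfall 1: combined Q = 38.40 m³/s; C = (35.00·3.300 + 3.400·340.0)/38.40 = 33.11 mg/L.
Outfall 2: combined Q = 41.48 m³/s; C = (38.40·33.11 + 3.080·73.90)/41.48 = 36.14 mg/L.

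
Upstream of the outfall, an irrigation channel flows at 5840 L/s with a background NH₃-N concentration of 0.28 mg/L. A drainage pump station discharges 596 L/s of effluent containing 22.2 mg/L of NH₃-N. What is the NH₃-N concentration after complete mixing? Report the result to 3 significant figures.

2.31 mg/L

Mass balance: C = (5840·0.2800 + 596.0·22.20) / 6436 = 14870/6436 = 2.310 mg/L.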